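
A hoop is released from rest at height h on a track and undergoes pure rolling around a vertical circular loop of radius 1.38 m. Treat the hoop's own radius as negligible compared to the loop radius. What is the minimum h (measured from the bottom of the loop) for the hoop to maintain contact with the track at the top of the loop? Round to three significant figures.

h_min ≈ 4.14 m

The moment of inertia is MR², giving k ≡ I/(MR²) = 1.
At the top of the loop, the minimum-contact condition is Mg = Mv_top²/r, so v_top² = gr.
With ω = v/R, the kinetic energy at speed v is ½(1+k)Mv² = Mv².
Energy conservation from release (height h) to the top (height 2r): Mgh = Mg(2r) + M·gr.
Thus h_min = 2r + (1+k)r/2 = r(2 + 2/2) = 1.38 × 3 ≈ 4.14 m.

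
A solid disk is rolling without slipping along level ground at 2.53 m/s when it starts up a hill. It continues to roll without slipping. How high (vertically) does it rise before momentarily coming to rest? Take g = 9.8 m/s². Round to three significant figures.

The moment of inertia is (1/2)MR², giving k ≡ I/(MR²) = 0.5.
Since it rolls without slipping, ω = v/R and KE = ½Mv² + ½Iω² = ½(1+k)Mv² = (3/4)Mv².
All of this converts to potential energy at the highest point: (3/4)Mv₀² = Mgh.
Thus h = (1+k)v₀²/(2g) = 1.5 × 2.53² / (2 × 9.8) ≈ 0.490 m.

h ≈ 0.490 m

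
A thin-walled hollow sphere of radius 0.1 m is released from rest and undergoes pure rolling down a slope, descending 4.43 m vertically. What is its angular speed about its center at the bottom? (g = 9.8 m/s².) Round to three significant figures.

ω ≈ 72.2 rad/s

For this body I = (2/3)MR², i.e. k = I/(MR²) = 2/3.
Rolling without slipping gives ω = v/R, so the total kinetic energy is ½Mv² + ½Iω² = ½(1+k)Mv² = (5/6)Mv².
Energy conservation Mgh = ½(1+k)Mv² gives v = √(2gh/(1+k)) = √(2 × 9.8 × 4.43 / 1.667) = 7.218 m/s.
The angular speed follows from ω = v/R = 7.218/0.1 ≈ 72.2 rad/s.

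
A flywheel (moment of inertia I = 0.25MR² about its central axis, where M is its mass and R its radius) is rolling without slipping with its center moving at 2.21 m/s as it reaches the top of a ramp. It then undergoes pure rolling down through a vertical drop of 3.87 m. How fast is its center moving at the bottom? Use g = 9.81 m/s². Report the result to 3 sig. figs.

v ≈ 8.10 m/s

For this body I = 0.25MR², i.e. k = I/(MR²) = 0.25.
Pure rolling means v = ωR; then KE = ½Mv² + ½I(v/R)² = ½(1+k)Mv² = (5/8)Mv².
Energy conservation: (5/8)Mv₀² + Mgh = (5/8)Mv², so v² = v₀² + 2gh/(1+k).
v = √(2.21² + 2×9.81×3.87/1.25) = √65.63 ≈ 8.10 m/s.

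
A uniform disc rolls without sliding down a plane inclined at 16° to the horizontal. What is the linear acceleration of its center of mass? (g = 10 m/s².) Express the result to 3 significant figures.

a ≈ 1.84 m/s²

Here I = (1/2)MR², so the shape factor k = I/(MR²) = 0.5.
Along the incline Mg sinθ − f = Ma, and torque about the center fR = Iα = kMR²(a/R) gives f = kMa.
Eliminating f: Mg sinθ = (1+k)Ma, so a = g sinθ/(1+k) = 10 × sin16° / 1.5 ≈ 1.84 m/s².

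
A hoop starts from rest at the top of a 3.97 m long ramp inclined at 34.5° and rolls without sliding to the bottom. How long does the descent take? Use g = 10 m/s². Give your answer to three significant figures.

Here I = MR², so the shape factor k = I/(MR²) = 1.
Along the incline Mg sinθ − f = Ma, and torque about the center fR = Iα = kMR²(a/R) gives f = kMa.
Hence a = g sinθ/(1+k) = 10×sin34.5°/2 = 2.832 m/s².
With constant a from rest, t = √(2L/a) = √(2·3.97/2.832) ≈ 1.67 s.

t ≈ 1.67 s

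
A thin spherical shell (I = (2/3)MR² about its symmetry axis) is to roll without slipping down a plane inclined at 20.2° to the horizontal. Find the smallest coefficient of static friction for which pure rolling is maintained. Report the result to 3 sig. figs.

The moment of inertia is (2/3)MR², giving k ≡ I/(MR²) = 2/3.
Translational: Mg sinθ − f = Ma. Rotational about the CM: fR = Iα = kMRa, so f = kMa.
These give a = g sinθ/(1+k) and the required friction f = kMg sinθ/(1+k).
The normal force is N = Mg cosθ, so μ_min = f/N = k tanθ/(1+k).
μ_min = (2/3) × tan20.2° / 1.667 ≈ 0.147.

μ_min ≈ 0.147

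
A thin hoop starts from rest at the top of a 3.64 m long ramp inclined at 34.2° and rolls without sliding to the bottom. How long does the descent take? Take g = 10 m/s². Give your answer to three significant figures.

For this body I = MR², i.e. k = I/(MR²) = 1.
Translational: Mg sinθ − f = Ma. Rotational about the CM: fR = Iα = kMRa, so f = kMa.
Hence a = g sinθ/(1+k) = 10×sin34.2°/2 = 2.81 m/s².
With constant a from rest, t = √(2L/a) = √(2·3.64/2.81) ≈ 1.61 s.

t ≈ 1.61 s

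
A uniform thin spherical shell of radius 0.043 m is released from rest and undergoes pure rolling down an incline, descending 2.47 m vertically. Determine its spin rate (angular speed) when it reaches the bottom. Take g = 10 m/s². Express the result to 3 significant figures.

ω ≈ 127 rad/s

The moment of inertia is (2/3)MR², giving k ≡ I/(MR²) = 2/3.
Rolling without slipping gives ω = v/R, so the total kinetic energy is ½Mv² + ½Iω² = ½(1+k)Mv² = (5/6)Mv².
Energy conservation Mgh = ½(1+k)Mv² gives v = √(2gh/(1+k)) = √(2 × 10 × 2.47 / 1.667) = 5.444 m/s.
The angular speed follows from ω = v/R = 5.444/0.043 ≈ 127 rad/s.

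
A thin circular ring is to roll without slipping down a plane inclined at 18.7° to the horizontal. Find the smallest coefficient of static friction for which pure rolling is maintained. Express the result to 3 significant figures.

With I = MR², the ratio k = I/(MR²) is 1.
Along the incline Mg sinθ − f = Ma, and torque about the center fR = Iα = kMR²(a/R) gives f = kMa.
These give a = g sinθ/(1+k) and the required friction f = kMg sinθ/(1+k).
The normal force is N = Mg cosθ, so μ_min = f/N = k tanθ/(1+k).
μ_min = 1 × tan18.7° / 2 ≈ 0.169.

μ_min ≈ 0.169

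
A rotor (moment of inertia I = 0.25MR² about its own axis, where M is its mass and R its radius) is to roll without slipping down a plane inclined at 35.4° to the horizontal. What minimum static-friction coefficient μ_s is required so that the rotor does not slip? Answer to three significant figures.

Here I = 0.25MR², so the shape factor k = I/(MR²) = 0.25.
Along the incline Mg sinθ − f = Ma, and torque about the center fR = Iα = kMR²(a/R) gives f = kMa.
These give a = g sinθ/(1+k) and the required friction f = kMg sinθ/(1+k).
The normal force is N = Mg cosθ, so μ_min = f/N = k tanθ/(1+k).
μ_min = 0.25 × tan35.4° / 1.25 ≈ 0.142.

μ_min ≈ 0.142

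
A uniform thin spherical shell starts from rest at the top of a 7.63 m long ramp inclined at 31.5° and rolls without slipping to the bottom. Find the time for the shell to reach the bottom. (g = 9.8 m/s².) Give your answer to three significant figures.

t ≈ 2.23 s

Here I = (2/3)MR², so the shape factor k = I/(MR²) = 2/3.
Newton's second law down the slope: Mg sinθ − f = Ma. The torque equation fR = Iα (with α = a/R) gives f = kMa.
Hence a = g sinθ/(1+k) = 9.8×sin31.5°/1.667 = 3.072 m/s².
Starting from rest, L = ½at², so t = √(2L/a) = √(2×7.63/3.072) ≈ 2.23 s.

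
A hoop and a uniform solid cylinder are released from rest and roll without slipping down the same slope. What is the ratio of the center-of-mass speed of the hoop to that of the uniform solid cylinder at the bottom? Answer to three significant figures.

Each satisfies Mgh = ½(1+k)Mv² with k = I/(MR²), so v ∝ 1/√(1+k).
For the hoop k = 1; for the uniform solid cylinder k = 0.5.
v₁/v₂ = √((1+k₂)/(1+k₁)) = √(1.5/2) ≈ 0.866.

v_ratio ≈ 0.866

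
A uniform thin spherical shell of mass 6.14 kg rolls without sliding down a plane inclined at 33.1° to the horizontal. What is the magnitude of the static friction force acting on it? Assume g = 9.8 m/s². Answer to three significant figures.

Here I = (2/3)MR², so the shape factor k = I/(MR²) = 2/3.
Translational: Mg sinθ − f = Ma. Rotational about the CM: fR = Iα = kMRa, so f = kMa.
Combining, a = g sinθ/(1+k) and f = kMa = kMg sinθ/(1+k).
f = (2/3) × 6.14 × 9.8 × sin33.1° / 1.667 ≈ 13.1 N.

f ≈ 13.1 N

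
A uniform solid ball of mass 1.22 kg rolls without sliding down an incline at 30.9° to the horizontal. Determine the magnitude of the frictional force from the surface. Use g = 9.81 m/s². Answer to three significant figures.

f ≈ 1.76 N

With I = (2/5)MR², the ratio k = I/(MR²) is 0.4.
Newton's second law down the slope: Mg sinθ − f = Ma. The torque equation fR = Iα (with α = a/R) gives f = kMa.
Combining, a = g sinθ/(1+k) and f = kMa = kMg sinθ/(1+k).
f = 0.4 × 1.22 × 9.81 × sin30.9° / 1.4 ≈ 1.76 N.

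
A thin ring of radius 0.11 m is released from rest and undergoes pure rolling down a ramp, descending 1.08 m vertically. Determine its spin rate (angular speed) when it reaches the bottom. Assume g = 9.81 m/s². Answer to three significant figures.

With I = MR², the ratio k = I/(MR²) is 1.
Pure rolling means v = ωR; then KE = ½Mv² + ½I(v/R)² = ½(1+k)Mv² = Mv².
Energy conservation Mgh = ½(1+k)Mv² gives v = √(2gh/(1+k)) = √(2 × 9.81 × 1.08 / 2) = 3.255 m/s.
The angular speed follows from ω = v/R = 3.255/0.11 ≈ 29.6 rad/s.

ω ≈ 29.6 rad/s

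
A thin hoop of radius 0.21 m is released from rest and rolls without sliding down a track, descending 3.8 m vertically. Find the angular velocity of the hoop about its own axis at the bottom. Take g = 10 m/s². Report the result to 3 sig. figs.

ω ≈ 29.4 rad/s

The moment of inertia is MR², giving k ≡ I/(MR²) = 1.
Rolling without slipping gives ω = v/R, so the total kinetic energy is ½Mv² + ½Iω² = ½(1+k)Mv² = Mv².
Energy conservation Mgh = ½(1+k)Mv² gives v = √(2gh/(1+k)) = √(2 × 10 × 3.8 / 2) = 6.164 m/s.
Then ω = v/R = 6.164 / 0.21 ≈ 29.4 rad/s.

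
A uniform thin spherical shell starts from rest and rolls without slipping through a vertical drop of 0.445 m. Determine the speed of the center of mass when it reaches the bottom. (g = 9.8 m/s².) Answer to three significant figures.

v ≈ 2.29 m/s

With I = (2/3)MR², the ratio k = I/(MR²) is 2/3.
Since it rolls without slipping, ω = v/R and KE = ½Mv² + ½Iω² = ½(1+k)Mv² = (5/6)Mv².
Setting Mgh = (5/6)Mv² gives v = √(2gh/(1+k)) = √(2·9.8·0.445/1.667) ≈ 2.29 m/s.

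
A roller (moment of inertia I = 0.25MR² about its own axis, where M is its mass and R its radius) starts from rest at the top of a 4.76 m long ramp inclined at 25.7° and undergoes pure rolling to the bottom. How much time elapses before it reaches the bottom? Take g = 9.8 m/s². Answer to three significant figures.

The moment of inertia is 0.25MR², giving k ≡ I/(MR²) = 0.25.
Newton's second law down the slope: Mg sinθ − f = Ma. The torque equation fR = Iα (with α = a/R) gives f = kMa.
Hence a = g sinθ/(1+k) = 9.8×sin25.7°/1.25 = 3.4 m/s².
Starting from rest, L = ½at², so t = √(2L/a) = √(2×4.76/3.4) ≈ 1.67 s.

t ≈ 1.67 s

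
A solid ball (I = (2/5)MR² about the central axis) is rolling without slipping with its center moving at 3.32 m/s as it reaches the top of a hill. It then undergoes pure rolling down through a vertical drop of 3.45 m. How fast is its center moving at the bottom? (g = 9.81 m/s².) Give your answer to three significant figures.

v ≈ 7.71 m/s

With I = (2/5)MR², the ratio k = I/(MR²) is 0.4.
The rolling condition ω = v/R makes the rotational term ½I(v/R)² = ½kMv², so KE_total = ½(1+k)Mv² = (7/10)Mv².
Conserving energy between top and bottom: (7/10)Mv² = (7/10)Mv₀² + Mgh, hence v² = v₀² + 2gh/(1+k).
v = √(3.32² + 2×9.81×3.45/1.4) = √59.37 ≈ 7.71 m/s.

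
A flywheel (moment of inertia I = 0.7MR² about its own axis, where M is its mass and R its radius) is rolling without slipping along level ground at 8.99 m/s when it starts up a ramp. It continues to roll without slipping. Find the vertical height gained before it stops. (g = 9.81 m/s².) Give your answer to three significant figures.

For this body I = 0.7MR², i.e. k = I/(MR²) = 0.7.
Since it rolls without slipping, ω = v/R and KE = ½Mv² + ½Iω² = ½(1+k)Mv² = (17/20)Mv².
All of this converts to potential energy at the highest point: (17/20)Mv₀² = Mgh.
Thus h = (1+k)v₀²/(2g) = 1.7 × 8.99² / (2 × 9.81) ≈ 7.00 m.

h ≈ 7.00 m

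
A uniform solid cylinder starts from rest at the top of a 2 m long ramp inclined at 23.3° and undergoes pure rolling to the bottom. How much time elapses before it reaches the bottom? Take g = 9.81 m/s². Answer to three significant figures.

For this body I = (1/2)MR², i.e. k = I/(MR²) = 0.5.
Newton's second law down the slope: Mg sinθ − f = Ma. The torque equation fR = Iα (with α = a/R) gives f = kMa.
Hence a = g sinθ/(1+k) = 9.81×sin23.3°/1.5 = 2.587 m/s².
With constant a from rest, t = √(2L/a) = √(2·2/2.587) ≈ 1.24 s.

t ≈ 1.24 s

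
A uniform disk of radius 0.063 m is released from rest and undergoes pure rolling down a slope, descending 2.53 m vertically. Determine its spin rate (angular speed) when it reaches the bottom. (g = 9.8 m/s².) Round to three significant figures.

For this body I = (1/2)MR², i.e. k = I/(MR²) = 0.5.
Pure rolling means v = ωR; then KE = ½Mv² + ½I(v/R)² = ½(1+k)Mv² = (3/4)Mv².
Energy conservation Mgh = ½(1+k)Mv² gives v = √(2gh/(1+k)) = √(2 × 9.8 × 2.53 / 1.5) = 5.75 m/s.
The angular speed follows from ω = v/R = 5.75/0.063 ≈ 91.3 rad/s.

ω ≈ 91.3 rad/s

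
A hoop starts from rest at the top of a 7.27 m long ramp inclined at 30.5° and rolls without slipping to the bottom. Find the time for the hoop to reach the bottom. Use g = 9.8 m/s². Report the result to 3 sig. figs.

t ≈ 2.42 s

Here I = MR², so the shape factor k = I/(MR²) = 1.
Newton's second law down the slope: Mg sinθ − f = Ma. The torque equation fR = Iα (with α = a/R) gives f = kMa.
Hence a = g sinθ/(1+k) = 9.8×sin30.5°/2 = 2.487 m/s².
With constant a from rest, t = √(2L/a) = √(2·7.27/2.487) ≈ 2.42 s.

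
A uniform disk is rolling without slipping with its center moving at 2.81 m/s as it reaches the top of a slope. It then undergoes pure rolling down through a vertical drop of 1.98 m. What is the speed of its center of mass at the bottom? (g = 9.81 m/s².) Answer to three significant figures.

For this body I = (1/2)MR², i.e. k = I/(MR²) = 0.5.
Since it rolls without slipping, ω = v/R and KE = ½Mv² + ½Iω² = ½(1+k)Mv² = (3/4)Mv².
Conserving energy between top and bottom: (3/4)Mv² = (3/4)Mv₀² + Mgh, hence v² = v₀² + 2gh/(1+k).
v = √(2.81² + 2×9.81×1.98/1.5) = √33.79 ≈ 5.81 m/s.

v ≈ 5.81 m/s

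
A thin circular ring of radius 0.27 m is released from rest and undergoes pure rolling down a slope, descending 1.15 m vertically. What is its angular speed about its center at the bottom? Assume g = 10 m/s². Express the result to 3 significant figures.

ω ≈ 12.6 rad/s

With I = MR², the ratio k = I/(MR²) is 1.
Pure rolling means v = ωR; then KE = ½Mv² + ½I(v/R)² = ½(1+k)Mv² = Mv².
Energy conservation Mgh = ½(1+k)Mv² gives v = √(2gh/(1+k)) = √(2 × 10 × 1.15 / 2) = 3.391 m/s.
The angular speed follows from ω = v/R = 3.391/0.27 ≈ 12.6 rad/s.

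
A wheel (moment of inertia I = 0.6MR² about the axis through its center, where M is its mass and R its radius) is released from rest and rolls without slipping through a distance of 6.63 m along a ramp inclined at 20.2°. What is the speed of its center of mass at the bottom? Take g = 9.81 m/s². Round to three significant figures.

With I = 0.6MR², the ratio k = I/(MR²) is 0.6.
Pure rolling means v = ωR; then KE = ½Mv² + ½I(v/R)² = ½(1+k)Mv² = (4/5)Mv².
The vertical drop is h = L sinθ = 6.63 × sin20.2° = 2.289 m.
Setting Mgh = (4/5)Mv² gives v = √(2gh/(1+k)) = √(2·9.81·2.289/1.6) ≈ 5.30 m/s.

v ≈ 5.30 m/s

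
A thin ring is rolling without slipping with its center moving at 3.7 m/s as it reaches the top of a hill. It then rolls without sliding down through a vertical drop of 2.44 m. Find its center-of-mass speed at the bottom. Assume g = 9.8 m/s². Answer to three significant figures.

For this body I = MR², i.e. k = I/(MR²) = 1.
The rolling condition ω = v/R makes the rotational term ½I(v/R)² = ½kMv², so KE_total = ½(1+k)Mv² = Mv².
Conserving energy between top and bottom: Mv² = Mv₀² + Mgh, hence v² = v₀² + 2gh/(1+k).
v = √(3.7² + 2×9.8×2.44/2) = √37.6 ≈ 6.13 m/s.

v ≈ 6.13 m/s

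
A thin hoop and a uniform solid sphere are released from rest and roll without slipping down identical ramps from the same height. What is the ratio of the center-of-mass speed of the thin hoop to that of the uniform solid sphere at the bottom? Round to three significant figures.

Each satisfies Mgh = ½(1+k)Mv² with k = I/(MR²), so v ∝ 1/√(1+k).
For the thin hoop k = 1; for the uniform solid sphere k = 0.4.
v₁/v₂ = √((1+k₂)/(1+k₁)) = √(1.4/2) ≈ 0.837.

v_ratio ≈ 0.837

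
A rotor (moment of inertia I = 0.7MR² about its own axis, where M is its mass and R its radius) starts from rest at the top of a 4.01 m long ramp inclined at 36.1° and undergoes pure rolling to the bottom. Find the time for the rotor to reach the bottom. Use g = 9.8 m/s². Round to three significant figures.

The moment of inertia is 0.7MR², giving k ≡ I/(MR²) = 0.7.
Along the incline Mg sinθ − f = Ma, and torque about the center fR = Iα = kMR²(a/R) gives f = kMa.
Hence a = g sinθ/(1+k) = 9.8×sin36.1°/1.7 = 3.397 m/s².
Starting from rest, L = ½at², so t = √(2L/a) = √(2×4.01/3.397) ≈ 1.54 s.

t ≈ 1.54 s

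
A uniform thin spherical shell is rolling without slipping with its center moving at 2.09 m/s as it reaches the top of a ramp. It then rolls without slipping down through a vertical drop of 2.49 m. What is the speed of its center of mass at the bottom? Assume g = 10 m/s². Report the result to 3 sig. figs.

v ≈ 5.85 m/s

The moment of inertia is (2/3)MR², giving k ≡ I/(MR²) = 2/3.
Rolling without slipping gives ω = v/R, so the total kinetic energy is ½Mv² + ½Iω² = ½(1+k)Mv² = (5/6)Mv².
Energy conservation: (5/6)Mv₀² + Mgh = (5/6)Mv², so v² = v₀² + 2gh/(1+k).
v = √(2.09² + 2×10×2.49/1.667) = √34.25 ≈ 5.85 m/s.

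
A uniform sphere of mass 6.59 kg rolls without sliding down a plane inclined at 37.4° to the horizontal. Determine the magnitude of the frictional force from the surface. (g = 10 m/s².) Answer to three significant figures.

f ≈ 11.4 N

With I = (2/5)MR², the ratio k = I/(MR²) is 0.4.
Newton's second law down the slope: Mg sinθ − f = Ma. The torque equation fR = Iα (with α = a/R) gives f = kMa.
Combining, a = g sinθ/(1+k) and f = kMa = kMg sinθ/(1+k).
f = 0.4 × 6.59 × 10 × sin37.4° / 1.4 ≈ 11.4 N.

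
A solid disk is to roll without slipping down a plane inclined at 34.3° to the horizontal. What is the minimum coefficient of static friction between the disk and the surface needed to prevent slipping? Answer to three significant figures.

μ_min ≈ 0.227

For this body I = (1/2)MR², i.e. k = I/(MR²) = 0.5.
Along the incline Mg sinθ − f = Ma, and torque about the center fR = Iα = kMR²(a/R) gives f = kMa.
These give a = g sinθ/(1+k) and the required friction f = kMg sinθ/(1+k).
The normal force is N = Mg cosθ, so μ_min = f/N = k tanθ/(1+k).
μ_min = 0.5 × tan34.3° / 1.5 ≈ 0.227.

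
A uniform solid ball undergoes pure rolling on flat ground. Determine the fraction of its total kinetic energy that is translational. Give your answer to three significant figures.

fraction ≈ 0.714

Here I = (2/5)MR², so the shape factor k = I/(MR²) = 0.4.
Since ω = v/R, the translational part is ½Mv² and the rotational part is ½I(v/R)² = ½kMv²; the total is ½(1+k)Mv².
The translational fraction is therefore 1/(1+k) = 1/1.4 ≈ 0.714.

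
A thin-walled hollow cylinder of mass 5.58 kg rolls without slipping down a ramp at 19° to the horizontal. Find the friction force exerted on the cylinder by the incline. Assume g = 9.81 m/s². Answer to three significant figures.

For this body I = MR², i.e. k = I/(MR²) = 1.
Along the incline Mg sinθ − f = Ma, and torque about the center fR = Iα = kMR²(a/R) gives f = kMa.
Combining, a = g sinθ/(1+k) and f = kMa = kMg sinθ/(1+k).
f = 1 × 5.58 × 9.81 × sin19° / 2 ≈ 8.91 N.

f ≈ 8.91 N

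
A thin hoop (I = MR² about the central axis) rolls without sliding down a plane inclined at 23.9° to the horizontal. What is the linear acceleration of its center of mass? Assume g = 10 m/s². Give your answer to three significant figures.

a ≈ 2.03 m/s²

Here I = MR², so the shape factor k = I/(MR²) = 1.
Newton's second law down the slope: Mg sinθ − f = Ma. The torque equation fR = Iα (with α = a/R) gives f = kMa.
Eliminating f: Mg sinθ = (1+k)Ma, so a = g sinθ/(1+k) = 10 × sin23.9° / 2 ≈ 2.03 m/s².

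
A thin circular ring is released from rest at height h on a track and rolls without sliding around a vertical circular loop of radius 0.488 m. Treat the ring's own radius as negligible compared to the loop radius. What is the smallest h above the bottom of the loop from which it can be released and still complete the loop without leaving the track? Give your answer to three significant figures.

For this body I = MR², i.e. k = I/(MR²) = 1.
At the top of the loop, the minimum-contact condition is Mg = Mv_top²/r, so v_top² = gr.
With ω = v/R, the kinetic energy at speed v is ½(1+k)Mv² = Mv².
Energy conservation from release (height h) to the top (height 2r): Mgh = Mg(2r) + M·gr.
Thus h_min = 2r + (1+k)r/2 = r(2 + 2/2) = 0.488 × 3 ≈ 1.46 m.

h_min ≈ 1.46 m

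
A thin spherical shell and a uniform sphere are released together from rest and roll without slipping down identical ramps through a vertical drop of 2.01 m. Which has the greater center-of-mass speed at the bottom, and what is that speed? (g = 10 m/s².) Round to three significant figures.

the uniform sphere, at v ≈ 5.36 m/s

For rolling without slipping, Mgh = ½(1+k)Mv² where k = I/(MR²), so v = √(2gh/(1+k)).
Thin spherical shell: k = 2/3, giving v = √(2×10×2.01/1.667) = 4.911 m/s.
Uniform sphere: k = 0.4, giving v = √(2×10×2.01/1.4) = 5.359 m/s.
The smaller k wins: the uniform sphere, at ≈ 5.36 m/s.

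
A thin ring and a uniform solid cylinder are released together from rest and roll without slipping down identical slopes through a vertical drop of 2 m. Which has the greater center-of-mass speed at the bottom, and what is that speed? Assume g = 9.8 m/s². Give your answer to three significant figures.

For rolling without slipping, Mgh = ½(1+k)Mv² where k = I/(MR²), so v = √(2gh/(1+k)).
Thin ring: k = 1, giving v = √(2×9.8×2/2) = 4.427 m/s.
Uniform solid cylinder: k = 0.5, giving v = √(2×9.8×2/1.5) = 5.112 m/s.
The smaller k wins: the uniform solid cylinder, at ≈ 5.11 m/s.

the uniform solid cylinder, at v ≈ 5.11 m/s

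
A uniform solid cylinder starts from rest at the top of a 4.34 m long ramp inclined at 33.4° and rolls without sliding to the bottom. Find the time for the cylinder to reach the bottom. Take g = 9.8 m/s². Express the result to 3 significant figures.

t ≈ 1.55 s

With I = (1/2)MR², the ratio k = I/(MR²) is 0.5.
Along the incline Mg sinθ − f = Ma, and torque about the center fR = Iα = kMR²(a/R) gives f = kMa.
Hence a = g sinθ/(1+k) = 9.8×sin33.4°/1.5 = 3.596 m/s².
Starting from rest, L = ½at², so t = √(2L/a) = √(2×4.34/3.596) ≈ 1.55 s.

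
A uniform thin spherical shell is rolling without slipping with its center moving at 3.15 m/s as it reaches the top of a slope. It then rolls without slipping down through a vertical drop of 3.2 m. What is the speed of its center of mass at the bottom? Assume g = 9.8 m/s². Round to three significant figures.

Here I = (2/3)MR², so the shape factor k = I/(MR²) = 2/3.
Since it rolls without slipping, ω = v/R and KE = ½Mv² + ½Iω² = ½(1+k)Mv² = (5/6)Mv².
Conserving energy between top and bottom: (5/6)Mv² = (5/6)Mv₀² + Mgh, hence v² = v₀² + 2gh/(1+k).
v = √(3.15² + 2×9.8×3.2/1.667) = √47.55 ≈ 6.90 m/s.

v ≈ 6.90 m/s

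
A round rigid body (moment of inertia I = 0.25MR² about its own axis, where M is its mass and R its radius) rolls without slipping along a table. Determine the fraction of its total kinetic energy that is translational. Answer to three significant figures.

fraction ≈ 0.800

Here I = 0.25MR², so the shape factor k = I/(MR²) = 0.25.
With ω = v/R, KE_trans = ½Mv² and KE_rot = ½Iω² = ½kMv², so KE_total = ½(1+k)Mv².
The translational fraction is therefore 1/(1+k) = 1/1.25 ≈ 0.800.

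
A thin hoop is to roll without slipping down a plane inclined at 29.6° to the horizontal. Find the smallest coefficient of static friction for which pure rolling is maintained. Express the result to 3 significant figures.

Here I = MR², so the shape factor k = I/(MR²) = 1.
Along the incline Mg sinθ − f = Ma, and torque about the center fR = Iα = kMR²(a/R) gives f = kMa.
These give a = g sinθ/(1+k) and the required friction f = kMg sinθ/(1+k).
With N = Mg cosθ, the no-slip condition f ≤ μN gives μ_min = f/N = k tanθ/(1+k).
μ_min = 1 × tan29.6° / 2 ≈ 0.284.

μ_min ≈ 0.284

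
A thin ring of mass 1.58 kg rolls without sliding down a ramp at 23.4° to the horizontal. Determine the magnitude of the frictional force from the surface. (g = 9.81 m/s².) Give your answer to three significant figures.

f ≈ 3.08 N

Here I = MR², so the shape factor k = I/(MR²) = 1.
Translational: Mg sinθ − f = Ma. Rotational about the CM: fR = Iα = kMRa, so f = kMa.
Combining, a = g sinθ/(1+k) and f = kMa = kMg sinθ/(1+k).
f = 1 × 1.58 × 9.81 × sin23.4° / 2 ≈ 3.08 N.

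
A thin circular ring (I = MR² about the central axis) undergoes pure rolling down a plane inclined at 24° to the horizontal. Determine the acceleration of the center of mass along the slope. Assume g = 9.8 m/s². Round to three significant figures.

a ≈ 1.99 m/s²

For this body I = MR², i.e. k = I/(MR²) = 1.
Newton's second law down the slope: Mg sinθ − f = Ma. The torque equation fR = Iα (with α = a/R) gives f = kMa.
Eliminating f: Mg sinθ = (1+k)Ma, so a = g sinθ/(1+k) = 9.8 × sin24° / 2 ≈ 1.99 m/s².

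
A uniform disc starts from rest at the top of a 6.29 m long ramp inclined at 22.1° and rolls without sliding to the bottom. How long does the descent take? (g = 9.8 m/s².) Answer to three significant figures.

The moment of inertia is (1/2)MR², giving k ≡ I/(MR²) = 0.5.
Translational: Mg sinθ − f = Ma. Rotational about the CM: fR = Iα = kMRa, so f = kMa.
Hence a = g sinθ/(1+k) = 9.8×sin22.1°/1.5 = 2.458 m/s².
With constant a from rest, t = √(2L/a) = √(2·6.29/2.458) ≈ 2.26 s.

t ≈ 2.26 s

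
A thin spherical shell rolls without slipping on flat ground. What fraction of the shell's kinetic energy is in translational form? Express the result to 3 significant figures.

With I = (2/3)MR², the ratio k = I/(MR²) is 2/3.
Since ω = v/R, the translational part is ½Mv² and the rotational part is ½I(v/R)² = ½kMv²; the total is ½(1+k)Mv².
The translational fraction is therefore 1/(1+k) = 1/1.667 ≈ 0.600.

fraction ≈ 0.600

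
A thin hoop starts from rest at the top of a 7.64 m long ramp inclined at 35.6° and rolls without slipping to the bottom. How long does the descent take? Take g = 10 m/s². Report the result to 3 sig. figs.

t ≈ 2.29 s

With I = MR², the ratio k = I/(MR²) is 1.
Newton's second law down the slope: Mg sinθ − f = Ma. The torque equation fR = Iα (with α = a/R) gives f = kMa.
Hence a = g sinθ/(1+k) = 10×sin35.6°/2 = 2.911 m/s².
With constant a from rest, t = √(2L/a) = √(2·7.64/2.911) ≈ 2.29 s.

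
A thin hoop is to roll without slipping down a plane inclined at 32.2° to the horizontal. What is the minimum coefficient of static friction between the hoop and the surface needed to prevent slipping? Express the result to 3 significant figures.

μ_min ≈ 0.315

For this body I = MR², i.e. k = I/(MR²) = 1.
Translational: Mg sinθ − f = Ma. Rotational about the CM: fR = Iα = kMRa, so f = kMa.
These give a = g sinθ/(1+k) and the required friction f = kMg sinθ/(1+k).
The normal force is N = Mg cosθ, so μ_min = f/N = k tanθ/(1+k).
μ_min = 1 × tan32.2° / 2 ≈ 0.315.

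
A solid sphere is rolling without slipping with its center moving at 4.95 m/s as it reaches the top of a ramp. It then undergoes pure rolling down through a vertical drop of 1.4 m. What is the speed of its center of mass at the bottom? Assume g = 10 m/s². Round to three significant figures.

v ≈ 6.67 m/s

The moment of inertia is (2/5)MR², giving k ≡ I/(MR²) = 0.4.
Rolling without slipping gives ω = v/R, so the total kinetic energy is ½Mv² + ½Iω² = ½(1+k)Mv² = (7/10)Mv².
Energy conservation: (7/10)Mv₀² + Mgh = (7/10)Mv², so v² = v₀² + 2gh/(1+k).
v = √(4.95² + 2×10×1.4/1.4) = √44.5 ≈ 6.67 m/s.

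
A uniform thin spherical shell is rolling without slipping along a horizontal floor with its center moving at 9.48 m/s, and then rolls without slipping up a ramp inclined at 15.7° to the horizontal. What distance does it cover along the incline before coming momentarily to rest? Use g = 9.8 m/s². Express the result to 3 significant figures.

The moment of inertia is (2/3)MR², giving k ≡ I/(MR²) = 2/3.
The rolling condition ω = v/R makes the rotational term ½I(v/R)² = ½kMv², so KE_total = ½(1+k)Mv² = (5/6)Mv².
Setting this equal to Mgh gives the vertical rise h = (1+k)v₀²/(2g) = 1.667×9.48²/(2×9.8) = 7.642 m.
Along the incline, d = h/sinθ = 7.642/sin15.7° ≈ 28.2 m.

d ≈ 28.2 m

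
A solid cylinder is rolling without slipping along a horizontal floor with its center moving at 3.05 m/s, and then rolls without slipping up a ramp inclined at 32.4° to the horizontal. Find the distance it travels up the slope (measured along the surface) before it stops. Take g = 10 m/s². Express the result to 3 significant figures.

d ≈ 1.30 m

Here I = (1/2)MR², so the shape factor k = I/(MR²) = 0.5.
Since it rolls without slipping, ω = v/R and KE = ½Mv² + ½Iω² = ½(1+k)Mv² = (3/4)Mv².
Setting this equal to Mgh gives the vertical rise h = (1+k)v₀²/(2g) = 1.5×3.05²/(2×10) = 0.6977 m.
Along the incline, d = h/sinθ = 0.6977/sin32.4° ≈ 1.30 m.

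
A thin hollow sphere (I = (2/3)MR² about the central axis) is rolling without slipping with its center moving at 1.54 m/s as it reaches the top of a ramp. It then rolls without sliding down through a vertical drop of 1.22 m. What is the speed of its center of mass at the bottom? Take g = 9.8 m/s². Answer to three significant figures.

The moment of inertia is (2/3)MR², giving k ≡ I/(MR²) = 2/3.
Rolling without slipping gives ω = v/R, so the total kinetic energy is ½Mv² + ½Iω² = ½(1+k)Mv² = (5/6)Mv².
Energy conservation: (5/6)Mv₀² + Mgh = (5/6)Mv², so v² = v₀² + 2gh/(1+k).
v = √(1.54² + 2×9.8×1.22/1.667) = √16.72 ≈ 4.09 m/s.

v ≈ 4.09 m/s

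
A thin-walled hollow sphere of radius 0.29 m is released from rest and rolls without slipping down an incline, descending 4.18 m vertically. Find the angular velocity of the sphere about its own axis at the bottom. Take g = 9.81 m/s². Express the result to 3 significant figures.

For this body I = (2/3)MR², i.e. k = I/(MR²) = 2/3.
Rolling without slipping gives ω = v/R, so the total kinetic energy is ½Mv² + ½Iω² = ½(1+k)Mv² = (5/6)Mv².
Energy conservation Mgh = ½(1+k)Mv² gives v = √(2gh/(1+k)) = √(2 × 9.81 × 4.18 / 1.667) = 7.015 m/s.
Then ω = v/R = 7.015 / 0.29 ≈ 24.2 rad/s.

ω ≈ 24.2 rad/s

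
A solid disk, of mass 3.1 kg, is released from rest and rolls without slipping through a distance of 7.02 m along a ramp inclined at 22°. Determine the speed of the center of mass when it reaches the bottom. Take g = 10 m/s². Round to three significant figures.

v ≈ 5.92 m/s

The moment of inertia is (1/2)MR², giving k ≡ I/(MR²) = 0.5.
Since it rolls without slipping, ω = v/R and KE = ½Mv² + ½Iω² = ½(1+k)Mv² = (3/4)Mv².
The vertical drop is h = L sinθ = 7.02 × sin22° = 2.63 m.
Setting Mgh = (3/4)Mv² gives v = √(2gh/(1+k)) = √(2·10·2.63/1.5) ≈ 5.92 m/s.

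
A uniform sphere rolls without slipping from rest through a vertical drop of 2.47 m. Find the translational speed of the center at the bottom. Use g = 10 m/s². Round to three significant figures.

For this body I = (2/5)MR², i.e. k = I/(MR²) = 0.4.
Pure rolling means v = ωR; then KE = ½Mv² + ½I(v/R)² = ½(1+k)Mv² = (7/10)Mv².
Setting Mgh = (7/10)Mv² gives v = √(2gh/(1+k)) = √(2·10·2.47/1.4) ≈ 5.94 m/s.

v ≈ 5.94 m/s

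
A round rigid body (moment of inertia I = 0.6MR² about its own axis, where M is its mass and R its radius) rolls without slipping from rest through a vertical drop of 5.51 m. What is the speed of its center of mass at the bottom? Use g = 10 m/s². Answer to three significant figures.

v ≈ 8.30 m/s

With I = 0.6MR², the ratio k = I/(MR²) is 0.6.
Rolling without slipping gives ω = v/R, so the total kinetic energy is ½Mv² + ½Iω² = ½(1+k)Mv² = (4/5)Mv².
Setting Mgh = (4/5)Mv² gives v = √(2gh/(1+k)) = √(2·10·5.51/1.6) ≈ 8.30 m/s.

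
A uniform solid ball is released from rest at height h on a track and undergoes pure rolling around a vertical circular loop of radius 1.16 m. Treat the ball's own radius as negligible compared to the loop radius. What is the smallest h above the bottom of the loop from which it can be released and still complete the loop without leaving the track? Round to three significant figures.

Here I = (2/5)MR², so the shape factor k = I/(MR²) = 0.4.
At the top, contact is just lost when gravity alone supplies the centripetal force: Mg = Mv_top²/r, i.e. v_top² = gr.
With ω = v/R, the kinetic energy at speed v is ½(1+k)Mv² = (7/10)Mv².
Energy conservation from release (height h) to the top (height 2r): Mgh = Mg(2r) + (7/10)M·gr.
Thus h_min = 2r + (1+k)r/2 = r(2 + 1.4/2) = 1.16 × 2.7 ≈ 3.13 m.

h_min ≈ 3.13 m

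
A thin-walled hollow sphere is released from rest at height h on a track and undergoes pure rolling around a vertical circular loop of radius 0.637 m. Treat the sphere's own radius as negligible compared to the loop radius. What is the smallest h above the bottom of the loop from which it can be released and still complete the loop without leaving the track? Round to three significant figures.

With I = (2/3)MR², the ratio k = I/(MR²) is 2/3.
At the top of the loop, the minimum-contact condition is Mg = Mv_top²/r, so v_top² = gr.
With ω = v/R, the kinetic energy at speed v is ½(1+k)Mv² = (5/6)Mv².
Energy conservation from release (height h) to the top (height 2r): Mgh = Mg(2r) + (5/6)M·gr.
Thus h_min = 2r + (1+k)r/2 = r(2 + 1.667/2) = 0.637 × 2.833 ≈ 1.80 m.

h_min ≈ 1.80 m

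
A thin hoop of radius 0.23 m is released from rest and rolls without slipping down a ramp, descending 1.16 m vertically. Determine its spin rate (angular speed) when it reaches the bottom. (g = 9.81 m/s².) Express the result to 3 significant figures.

ω ≈ 14.7 rad/s

With I = MR², the ratio k = I/(MR²) is 1.
Rolling without slipping gives ω = v/R, so the total kinetic energy is ½Mv² + ½Iω² = ½(1+k)Mv² = Mv².
Energy conservation Mgh = ½(1+k)Mv² gives v = √(2gh/(1+k)) = √(2 × 9.81 × 1.16 / 2) = 3.373 m/s.
Then ω = v/R = 3.373 / 0.23 ≈ 14.7 rad/s.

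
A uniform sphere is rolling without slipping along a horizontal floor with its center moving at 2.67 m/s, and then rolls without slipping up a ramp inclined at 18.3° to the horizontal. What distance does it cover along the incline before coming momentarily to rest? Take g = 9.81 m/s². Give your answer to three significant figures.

The moment of inertia is (2/5)MR², giving k ≡ I/(MR²) = 0.4.
The rolling condition ω = v/R makes the rotational term ½I(v/R)² = ½kMv², so KE_total = ½(1+k)Mv² = (7/10)Mv².
Setting this equal to Mgh gives the vertical rise h = (1+k)v₀²/(2g) = 1.4×2.67²/(2×9.81) = 0.5087 m.
The distance along the slope is d = h/sinθ = 0.5087/sin18.3° ≈ 1.62 m.

d ≈ 1.62 m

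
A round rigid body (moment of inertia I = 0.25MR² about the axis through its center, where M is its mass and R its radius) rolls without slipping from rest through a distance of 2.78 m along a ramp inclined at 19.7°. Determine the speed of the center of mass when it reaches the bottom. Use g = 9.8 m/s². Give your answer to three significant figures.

v ≈ 3.83 m/s

Here I = 0.25MR², so the shape factor k = I/(MR²) = 0.25.
The rolling condition ω = v/R makes the rotational term ½I(v/R)² = ½kMv², so KE_total = ½(1+k)Mv² = (5/8)Mv².
The vertical drop is h = L sinθ = 2.78 × sin19.7° = 0.9371 m.
Energy conservation: Mgh = (5/8)Mv², so v = √(2gh/(1+k)) = √(2 × 9.8 × 0.9371 / 1.25) ≈ 3.83 m/s.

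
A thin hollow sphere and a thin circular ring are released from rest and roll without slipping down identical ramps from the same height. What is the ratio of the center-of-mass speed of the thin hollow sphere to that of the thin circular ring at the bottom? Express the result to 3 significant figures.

Each satisfies Mgh = ½(1+k)Mv² with k = I/(MR²), so v ∝ 1/√(1+k).
For the thin hollow sphere k = 2/3; for the thin circular ring k = 1.
v₁/v₂ = √((1+k₂)/(1+k₁)) = √(2/1.667) ≈ 1.10.

v_ratio ≈ 1.10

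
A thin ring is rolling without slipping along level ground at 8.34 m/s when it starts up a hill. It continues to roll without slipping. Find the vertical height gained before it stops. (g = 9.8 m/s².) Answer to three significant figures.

The moment of inertia is MR², giving k ≡ I/(MR²) = 1.
Pure rolling means v = ωR; then KE = ½Mv² + ½I(v/R)² = ½(1+k)Mv² = Mv².
All of this converts to potential energy at the highest point: Mv₀² = Mgh.
Thus h = (1+k)v₀²/(2g) = 2 × 8.34² / (2 × 9.8) ≈ 7.10 m.

h ≈ 7.10 m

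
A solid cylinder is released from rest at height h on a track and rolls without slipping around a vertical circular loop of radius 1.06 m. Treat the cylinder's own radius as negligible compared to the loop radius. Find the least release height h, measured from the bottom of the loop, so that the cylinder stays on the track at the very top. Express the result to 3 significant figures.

The moment of inertia is (1/2)MR², giving k ≡ I/(MR²) = 0.5.
At the top, contact is just lost when gravity alone supplies the centripetal force: Mg = Mv_top²/r, i.e. v_top² = gr.
With ω = v/R, the kinetic energy at speed v is ½(1+k)Mv² = (3/4)Mv².
Energy conservation from release (height h) to the top (height 2r): Mgh = Mg(2r) + (3/4)M·gr.
Thus h_min = 2r + (1+k)r/2 = r(2 + 1.5/2) = 1.06 × 2.75 ≈ 2.92 m.

h_min ≈ 2.92 m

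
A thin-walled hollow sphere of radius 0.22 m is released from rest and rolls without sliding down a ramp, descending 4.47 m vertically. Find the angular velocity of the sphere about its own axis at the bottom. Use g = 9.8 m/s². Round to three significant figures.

For this body I = (2/3)MR², i.e. k = I/(MR²) = 2/3.
Rolling without slipping gives ω = v/R, so the total kinetic energy is ½Mv² + ½Iω² = ½(1+k)Mv² = (5/6)Mv².
Energy conservation Mgh = ½(1+k)Mv² gives v = √(2gh/(1+k)) = √(2 × 9.8 × 4.47 / 1.667) = 7.25 m/s.
Then ω = v/R = 7.25 / 0.22 ≈ 33.0 rad/s.

ω ≈ 33.0 rad/s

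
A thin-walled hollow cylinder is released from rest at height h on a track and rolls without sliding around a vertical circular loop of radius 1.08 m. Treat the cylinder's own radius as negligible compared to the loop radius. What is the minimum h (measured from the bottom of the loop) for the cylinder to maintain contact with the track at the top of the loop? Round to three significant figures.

Here I = MR², so the shape factor k = I/(MR²) = 1.
At the top of the loop, the minimum-contact condition is Mg = Mv_top²/r, so v_top² = gr.
With ω = v/R, the kinetic energy at speed v is ½(1+k)Mv² = Mv².
Energy conservation from release (height h) to the top (height 2r): Mgh = Mg(2r) + M·gr.
Thus h_min = 2r + (1+k)r/2 = r(2 + 2/2) = 1.08 × 3 ≈ 3.24 m.

h_min ≈ 3.24 m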